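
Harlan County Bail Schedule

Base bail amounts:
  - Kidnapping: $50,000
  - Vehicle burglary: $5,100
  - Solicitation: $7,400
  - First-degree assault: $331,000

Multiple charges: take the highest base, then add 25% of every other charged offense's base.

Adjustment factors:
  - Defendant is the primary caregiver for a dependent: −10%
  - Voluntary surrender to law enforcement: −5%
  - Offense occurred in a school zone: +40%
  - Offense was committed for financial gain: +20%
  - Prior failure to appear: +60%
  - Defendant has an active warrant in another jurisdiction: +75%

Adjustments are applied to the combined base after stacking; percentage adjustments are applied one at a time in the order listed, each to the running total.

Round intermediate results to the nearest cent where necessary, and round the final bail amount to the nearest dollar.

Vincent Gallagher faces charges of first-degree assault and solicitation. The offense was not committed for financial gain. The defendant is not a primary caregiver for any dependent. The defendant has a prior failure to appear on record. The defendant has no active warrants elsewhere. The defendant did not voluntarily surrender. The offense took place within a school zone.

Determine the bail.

$745,584

Base amounts from the schedule: first-degree assault $331,000; solicitation $7,400.
Stacking rule: highest base plus 25% of each additional charge. Highest is first-degree assault at $331,000. Additional: $7,400 × 25% = $1,850. Combined base = $331,000 + $1,850 = $332,850.
Offense occurred in a school zone (+40%): $332,850 × 1.4 = $465,990.
Prior failure to appear (+60%): $465,990 × 1.6 = $745,584.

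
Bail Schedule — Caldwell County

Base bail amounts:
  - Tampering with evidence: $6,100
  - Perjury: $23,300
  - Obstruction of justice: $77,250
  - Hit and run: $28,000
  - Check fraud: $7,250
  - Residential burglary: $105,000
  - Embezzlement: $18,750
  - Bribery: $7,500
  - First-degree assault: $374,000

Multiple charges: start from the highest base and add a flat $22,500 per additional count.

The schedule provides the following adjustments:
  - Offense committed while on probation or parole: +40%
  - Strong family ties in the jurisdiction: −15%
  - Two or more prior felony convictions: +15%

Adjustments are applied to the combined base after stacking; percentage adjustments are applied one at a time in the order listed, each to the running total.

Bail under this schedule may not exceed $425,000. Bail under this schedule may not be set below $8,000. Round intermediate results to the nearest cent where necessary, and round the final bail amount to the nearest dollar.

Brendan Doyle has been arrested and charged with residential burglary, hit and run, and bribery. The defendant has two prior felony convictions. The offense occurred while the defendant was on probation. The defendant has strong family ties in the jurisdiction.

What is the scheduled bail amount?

Base amounts from the schedule: residential burglary $105,000; hit and run $28,000; bribery $7,500.
Stacking rule: highest base plus $22,500 per additional charge. Highest is residential burglary at $105,000; 2 additional charges → +$45,000. Combined base = $150,000.
Offense committed while on probation or parole (+40%): $150,000 × 1.4 = $210,000.
Strong family ties in the jurisdiction (−15%): $210,000 × 0.85 = $178,500.
Two or more prior felony convictions (+15%): $178,500 × 1.15 = $205,275.
$205,275 is within the $425,000 maximum.
$205,275 is at or above the $8,000 minimum.

$205,275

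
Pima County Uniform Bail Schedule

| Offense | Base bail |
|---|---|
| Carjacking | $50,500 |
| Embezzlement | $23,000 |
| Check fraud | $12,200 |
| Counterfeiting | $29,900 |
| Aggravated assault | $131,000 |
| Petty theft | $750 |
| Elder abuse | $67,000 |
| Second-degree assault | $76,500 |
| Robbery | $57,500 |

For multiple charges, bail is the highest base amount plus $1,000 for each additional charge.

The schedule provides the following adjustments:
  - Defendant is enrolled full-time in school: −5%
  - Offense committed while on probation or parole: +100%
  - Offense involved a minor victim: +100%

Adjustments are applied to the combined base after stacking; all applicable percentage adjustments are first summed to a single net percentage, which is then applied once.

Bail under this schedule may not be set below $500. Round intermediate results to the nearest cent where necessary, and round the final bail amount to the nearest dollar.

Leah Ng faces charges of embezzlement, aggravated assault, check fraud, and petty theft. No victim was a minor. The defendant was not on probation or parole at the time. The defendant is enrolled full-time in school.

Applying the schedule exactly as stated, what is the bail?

Base amounts from the schedule: embezzlement $23,000; aggravated assault $131,000; check fraud $12,200; petty theft $750.
Stacking rule: highest base plus $1,000 per additional charge. Highest is aggravated assault at $131,000; 3 additional charges → +$3,000. Combined base = $134,000.
Defendant is enrolled full-time in school (−5%): $134,000 × 0.95 = $127,300.
$127,300 is at or above the $500 minimum.

$127,300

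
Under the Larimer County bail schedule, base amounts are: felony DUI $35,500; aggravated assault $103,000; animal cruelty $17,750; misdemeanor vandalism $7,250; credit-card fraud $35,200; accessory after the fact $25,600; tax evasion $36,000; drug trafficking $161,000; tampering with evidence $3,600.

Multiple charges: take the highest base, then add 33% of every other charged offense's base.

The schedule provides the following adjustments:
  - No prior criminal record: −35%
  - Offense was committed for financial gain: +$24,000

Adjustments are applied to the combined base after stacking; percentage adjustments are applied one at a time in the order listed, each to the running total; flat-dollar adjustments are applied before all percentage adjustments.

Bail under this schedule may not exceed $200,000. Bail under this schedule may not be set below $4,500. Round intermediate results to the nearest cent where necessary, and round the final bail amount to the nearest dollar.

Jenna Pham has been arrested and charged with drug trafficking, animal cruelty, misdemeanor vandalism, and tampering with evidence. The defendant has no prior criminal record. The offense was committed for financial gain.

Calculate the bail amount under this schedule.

Base amounts from the schedule: drug trafficking $161,000; animal cruelty $17,750; misdemeanor vandalism $7,250; tampering with evidence $3,600.
Stacking rule: highest base plus 33% of each additional charge. Highest is drug trafficking at $161,000. Additional: $17,750 × 33% = $5,857.50; $7,250 × 33% = $2,392.50; $3,600 × 33% = $1,188. Combined base = $161,000 + $9,438 = $170,438.
Offense was committed for financial gain (+$24,000 flat): $170,438 + $24,000 = $194,438.
No prior criminal record (−35%): $194,438 × 0.65 = $126,384.70.
$126,384.70 is within the $200,000 maximum.
$126,384.70 is at or above the $4,500 minimum.
Rounded to the nearest dollar: $126,385.

$126,385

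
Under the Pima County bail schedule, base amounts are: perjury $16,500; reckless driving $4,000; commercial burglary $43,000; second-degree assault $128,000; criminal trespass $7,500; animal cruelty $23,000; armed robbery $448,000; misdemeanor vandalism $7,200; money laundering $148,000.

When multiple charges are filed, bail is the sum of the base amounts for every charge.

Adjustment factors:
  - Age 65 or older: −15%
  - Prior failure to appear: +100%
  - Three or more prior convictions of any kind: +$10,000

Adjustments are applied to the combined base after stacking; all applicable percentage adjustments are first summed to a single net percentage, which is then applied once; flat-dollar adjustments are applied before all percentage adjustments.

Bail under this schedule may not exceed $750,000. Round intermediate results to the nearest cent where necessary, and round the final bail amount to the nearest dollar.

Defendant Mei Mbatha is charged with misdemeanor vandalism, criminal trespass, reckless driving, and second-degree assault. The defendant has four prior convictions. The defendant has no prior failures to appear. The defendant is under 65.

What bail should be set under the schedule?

$156,700

Base amounts from the schedule: misdemeanor vandalism $7,200; criminal trespass $7,500; reckless driving $4,000; second-degree assault $128,000.
Stacking rule: sum of all bases. $7,200 + $7,500 + $4,000 + $128,000 = $146,700.
Three or more prior convictions of any kind (+$10,000 flat): $146,700 + $10,000 = $156,700.
$156,700 is within the $750,000 maximum.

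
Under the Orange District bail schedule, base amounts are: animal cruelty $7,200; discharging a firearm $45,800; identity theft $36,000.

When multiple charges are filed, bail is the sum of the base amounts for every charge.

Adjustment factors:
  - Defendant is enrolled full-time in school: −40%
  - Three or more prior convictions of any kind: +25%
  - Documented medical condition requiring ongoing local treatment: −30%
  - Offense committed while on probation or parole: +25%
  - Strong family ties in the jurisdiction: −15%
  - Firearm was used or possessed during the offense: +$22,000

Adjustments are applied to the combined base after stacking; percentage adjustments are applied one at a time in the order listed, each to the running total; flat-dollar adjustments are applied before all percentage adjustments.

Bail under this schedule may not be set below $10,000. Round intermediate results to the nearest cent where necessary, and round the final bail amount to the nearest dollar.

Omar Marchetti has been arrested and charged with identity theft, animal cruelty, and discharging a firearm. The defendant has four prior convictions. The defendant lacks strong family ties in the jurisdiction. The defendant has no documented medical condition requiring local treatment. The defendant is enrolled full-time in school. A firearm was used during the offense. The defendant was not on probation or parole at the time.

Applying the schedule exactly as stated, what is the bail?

$83,250

Base amounts from the schedule: identity theft $36,000; animal cruelty $7,200; discharging a firearm $45,800.
Stacking rule: sum of all bases. $36,000 + $7,200 + $45,800 = $89,000.
Firearm was used or possessed during the offense (+$22,000 flat): $89,000 + $22,000 = $111,000.
Defendant is enrolled full-time in school (−40%): $111,000 × 0.6 = $66,600.
Three or more prior convictions of any kind (+25%): $66,600 × 1.25 = $83,250.
$83,250 is at or above the $10,000 minimum.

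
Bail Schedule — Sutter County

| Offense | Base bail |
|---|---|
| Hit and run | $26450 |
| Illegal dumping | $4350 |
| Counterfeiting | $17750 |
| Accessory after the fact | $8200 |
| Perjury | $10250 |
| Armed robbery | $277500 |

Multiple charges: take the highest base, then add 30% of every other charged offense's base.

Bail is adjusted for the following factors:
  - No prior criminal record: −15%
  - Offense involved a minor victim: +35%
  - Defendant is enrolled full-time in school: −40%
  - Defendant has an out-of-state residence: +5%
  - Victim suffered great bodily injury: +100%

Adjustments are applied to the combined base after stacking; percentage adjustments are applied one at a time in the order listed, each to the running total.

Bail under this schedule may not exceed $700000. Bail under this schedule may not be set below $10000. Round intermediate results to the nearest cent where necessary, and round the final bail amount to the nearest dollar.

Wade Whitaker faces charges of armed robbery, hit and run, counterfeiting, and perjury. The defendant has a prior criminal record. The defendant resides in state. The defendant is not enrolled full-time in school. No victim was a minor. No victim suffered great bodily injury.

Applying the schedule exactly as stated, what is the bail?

Base amounts from the schedule: armed robbery $277500; hit and run $26450; counterfeiting $17750; perjury $10250.
Stacking rule: highest base plus 30% of each additional charge. Highest is armed robbery at $277500. Additional: $26450 × 30% = $7935; $17750 × 30% = $5325; $10250 × 30% = $3075. Combined base = $277500 + $16335 = $293835.
No adjustment factors apply to this defendant.
$293835 is within the $700000 maximum.
$293835 is at or above the $10000 minimum.

$293835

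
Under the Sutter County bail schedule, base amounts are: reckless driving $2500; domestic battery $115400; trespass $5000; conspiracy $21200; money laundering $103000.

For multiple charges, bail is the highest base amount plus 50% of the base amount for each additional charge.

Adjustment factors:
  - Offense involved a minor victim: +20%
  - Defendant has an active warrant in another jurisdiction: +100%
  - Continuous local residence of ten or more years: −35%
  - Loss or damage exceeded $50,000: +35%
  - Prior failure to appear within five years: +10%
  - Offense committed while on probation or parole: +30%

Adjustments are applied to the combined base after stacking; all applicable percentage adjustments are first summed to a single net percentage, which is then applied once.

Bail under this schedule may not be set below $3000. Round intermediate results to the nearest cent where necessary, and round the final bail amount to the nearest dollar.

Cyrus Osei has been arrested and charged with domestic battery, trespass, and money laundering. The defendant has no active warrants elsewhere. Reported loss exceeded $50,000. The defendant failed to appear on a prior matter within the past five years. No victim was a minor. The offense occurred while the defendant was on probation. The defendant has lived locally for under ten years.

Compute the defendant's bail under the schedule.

Base amounts from the schedule: domestic battery $115400; trespass $5000; money laundering $103000.
Stacking rule: highest base plus 50% of each additional charge. Highest is domestic battery at $115400. Additional: $5000 × 50% = $2500; $103000 × 50% = $51500. Combined base = $115400 + $54000 = $169400.
Net percentage adjustment: +35% +10% +30% = +75%. $169400 × 1.75 = $296450.
$296450 is at or above the $3000 minimum.

$296450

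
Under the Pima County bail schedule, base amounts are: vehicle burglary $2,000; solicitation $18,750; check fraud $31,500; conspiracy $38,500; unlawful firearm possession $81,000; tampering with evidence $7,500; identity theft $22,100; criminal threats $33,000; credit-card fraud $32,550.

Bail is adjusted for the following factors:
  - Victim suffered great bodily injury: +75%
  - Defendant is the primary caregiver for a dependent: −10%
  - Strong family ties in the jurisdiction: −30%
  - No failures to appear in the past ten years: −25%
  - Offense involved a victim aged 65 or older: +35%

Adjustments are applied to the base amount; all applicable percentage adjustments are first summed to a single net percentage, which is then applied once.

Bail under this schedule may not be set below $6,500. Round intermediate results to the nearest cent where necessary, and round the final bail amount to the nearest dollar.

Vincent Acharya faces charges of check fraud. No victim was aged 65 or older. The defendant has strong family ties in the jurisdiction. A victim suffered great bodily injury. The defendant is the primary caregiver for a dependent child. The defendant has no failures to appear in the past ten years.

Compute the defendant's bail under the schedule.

Base amounts from the schedule: check fraud $31,500.
Single charge. Combined base = $31,500.
Net percentage adjustment: +75% −10% −30% −25% = +10%. $31,500 × 1.1 = $34,650.
$34,650 is at or above the $6,500 minimum.

$34,650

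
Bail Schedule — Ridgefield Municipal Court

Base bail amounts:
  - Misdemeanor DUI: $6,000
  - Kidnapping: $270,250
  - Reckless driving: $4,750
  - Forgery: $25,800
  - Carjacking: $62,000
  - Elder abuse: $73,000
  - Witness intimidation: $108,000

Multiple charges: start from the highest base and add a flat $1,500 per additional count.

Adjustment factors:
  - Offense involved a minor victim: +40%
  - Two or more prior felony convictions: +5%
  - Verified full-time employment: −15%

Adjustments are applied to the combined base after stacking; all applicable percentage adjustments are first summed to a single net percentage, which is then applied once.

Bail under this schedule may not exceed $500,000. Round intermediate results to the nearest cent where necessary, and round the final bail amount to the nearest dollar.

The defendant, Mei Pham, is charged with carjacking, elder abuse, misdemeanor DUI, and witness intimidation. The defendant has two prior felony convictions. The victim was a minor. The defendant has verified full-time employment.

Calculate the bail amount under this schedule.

$146,250

Base amounts from the schedule: carjacking $62,000; elder abuse $73,000; misdemeanor DUI $6,000; witness intimidation $108,000.
Stacking rule: highest base plus $1,500 per additional charge. Highest is witness intimidation at $108,000; 3 additional charges → +$4,500. Combined base = $112,500.
Net percentage adjustment: +40% +5% −15% = +30%. $112,500 × 1.3 = $146,250.
$146,250 is within the $500,000 maximum.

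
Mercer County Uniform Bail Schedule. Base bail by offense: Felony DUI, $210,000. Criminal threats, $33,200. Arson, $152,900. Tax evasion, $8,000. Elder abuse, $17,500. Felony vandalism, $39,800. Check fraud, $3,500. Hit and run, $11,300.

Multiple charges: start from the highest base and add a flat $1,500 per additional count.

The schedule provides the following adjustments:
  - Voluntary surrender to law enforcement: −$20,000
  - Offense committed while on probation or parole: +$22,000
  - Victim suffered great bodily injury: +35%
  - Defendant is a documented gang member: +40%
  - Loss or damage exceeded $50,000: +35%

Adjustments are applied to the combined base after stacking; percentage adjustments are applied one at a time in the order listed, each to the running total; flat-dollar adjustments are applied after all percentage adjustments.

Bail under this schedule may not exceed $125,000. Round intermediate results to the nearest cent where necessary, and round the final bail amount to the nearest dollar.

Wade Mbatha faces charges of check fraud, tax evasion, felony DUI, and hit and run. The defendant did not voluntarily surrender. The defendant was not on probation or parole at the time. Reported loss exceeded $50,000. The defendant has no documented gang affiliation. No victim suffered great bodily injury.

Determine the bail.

$125,000

Base amounts from the schedule: check fraud $3,500; tax evasion $8,000; felony DUI $210,000; hit and run $11,300.
Stacking rule: highest base plus $1,500 per additional charge. Highest is felony DUI at $210,000; 3 additional charges → +$4,500. Combined base = $214,500.
Loss or damage exceeded $50,000 (+35%): $214,500 × 1.35 = $289,575.
Result $289,575 exceeds the maximum of $125,000; bail is capped at $125,000.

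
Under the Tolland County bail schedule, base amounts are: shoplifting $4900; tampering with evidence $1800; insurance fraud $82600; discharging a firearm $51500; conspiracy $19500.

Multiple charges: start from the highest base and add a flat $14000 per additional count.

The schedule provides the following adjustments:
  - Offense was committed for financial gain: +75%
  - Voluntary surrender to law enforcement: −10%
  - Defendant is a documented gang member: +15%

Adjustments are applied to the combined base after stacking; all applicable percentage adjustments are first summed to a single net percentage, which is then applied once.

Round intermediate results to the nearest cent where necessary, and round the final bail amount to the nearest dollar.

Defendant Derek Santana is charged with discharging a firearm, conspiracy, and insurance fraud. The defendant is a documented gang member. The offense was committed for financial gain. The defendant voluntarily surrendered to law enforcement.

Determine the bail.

$199080

Base amounts from the schedule: discharging a firearm $51500; conspiracy $19500; insurance fraud $82600.
Stacking rule: highest base plus $14000 per additional charge. Highest is insurance fraud at $82600; 2 additional charges → +$28000. Combined base = $110600.
Net percentage adjustment: +75% −10% +15% = +80%. $110600 × 1.8 = $199080.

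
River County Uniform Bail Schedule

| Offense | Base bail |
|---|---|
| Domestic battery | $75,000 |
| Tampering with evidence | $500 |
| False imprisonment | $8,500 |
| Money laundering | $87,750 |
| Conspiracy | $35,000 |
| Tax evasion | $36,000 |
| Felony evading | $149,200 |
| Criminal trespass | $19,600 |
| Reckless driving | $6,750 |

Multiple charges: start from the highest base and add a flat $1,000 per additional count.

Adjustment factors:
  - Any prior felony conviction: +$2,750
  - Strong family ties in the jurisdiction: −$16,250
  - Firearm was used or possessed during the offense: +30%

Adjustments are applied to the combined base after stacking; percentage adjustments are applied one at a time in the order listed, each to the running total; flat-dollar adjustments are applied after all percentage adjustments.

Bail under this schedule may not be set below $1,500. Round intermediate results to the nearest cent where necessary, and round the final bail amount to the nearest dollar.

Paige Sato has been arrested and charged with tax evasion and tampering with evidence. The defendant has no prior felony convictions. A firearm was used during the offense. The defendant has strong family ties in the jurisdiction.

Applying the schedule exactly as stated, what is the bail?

Base amounts from the schedule: tax evasion $36,000; tampering with evidence $500.
Stacking rule: highest base plus $1,000 per additional charge. Highest is tax evasion at $36,000; 1 additional charge → +$1,000. Combined base = $37,000.
Firearm was used or possessed during the offense (+30%): $37,000 × 1.3 = $48,100.
Strong family ties in the jurisdiction (−$16,250 flat): $48,100 − $16,250 = $31,850.
$31,850 is at or above the $1,500 minimum.

$31,850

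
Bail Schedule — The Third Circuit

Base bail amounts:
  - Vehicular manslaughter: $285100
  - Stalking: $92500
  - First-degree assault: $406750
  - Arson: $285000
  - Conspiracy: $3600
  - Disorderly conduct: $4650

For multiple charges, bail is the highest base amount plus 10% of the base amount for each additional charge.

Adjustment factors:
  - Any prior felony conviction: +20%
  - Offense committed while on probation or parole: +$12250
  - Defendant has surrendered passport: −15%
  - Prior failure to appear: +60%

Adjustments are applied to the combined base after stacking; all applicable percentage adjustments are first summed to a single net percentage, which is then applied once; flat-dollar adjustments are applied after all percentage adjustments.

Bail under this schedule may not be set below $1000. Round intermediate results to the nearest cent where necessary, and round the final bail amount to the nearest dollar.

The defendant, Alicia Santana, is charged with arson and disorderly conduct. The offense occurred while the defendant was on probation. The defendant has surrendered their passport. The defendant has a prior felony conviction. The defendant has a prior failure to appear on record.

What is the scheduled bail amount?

Base amounts from the schedule: arson $285000; disorderly conduct $4650.
Stacking rule: highest base plus 10% of each additional charge. Highest is arson at $285000. Additional: $4650 × 10% = $465. Combined base = $285000 + $465 = $285465.
Net percentage adjustment: +20% −15% +60% = +65%. $285465 × 1.65 = $471017.25.
Offense committed while on probation or parole (+$12250 flat): $471017.25 + $12250 = $483267.25.
$483267.25 is at or above the $1000 minimum.
Rounded to the nearest dollar: $483267.

$483267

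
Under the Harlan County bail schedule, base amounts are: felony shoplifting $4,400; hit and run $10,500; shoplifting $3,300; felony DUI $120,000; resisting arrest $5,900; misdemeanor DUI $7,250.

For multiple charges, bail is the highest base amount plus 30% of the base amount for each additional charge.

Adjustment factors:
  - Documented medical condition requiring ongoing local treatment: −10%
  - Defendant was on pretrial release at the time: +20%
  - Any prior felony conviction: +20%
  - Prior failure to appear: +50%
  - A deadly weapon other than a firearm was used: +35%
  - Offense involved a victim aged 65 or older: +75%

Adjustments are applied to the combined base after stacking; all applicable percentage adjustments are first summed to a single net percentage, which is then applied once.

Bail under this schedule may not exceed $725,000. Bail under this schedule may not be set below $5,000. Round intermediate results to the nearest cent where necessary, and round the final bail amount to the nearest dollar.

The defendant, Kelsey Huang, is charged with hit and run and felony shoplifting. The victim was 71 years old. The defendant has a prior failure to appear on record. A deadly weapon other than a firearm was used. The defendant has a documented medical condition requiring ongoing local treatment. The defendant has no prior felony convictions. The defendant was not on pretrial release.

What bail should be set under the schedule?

$29,550

Base amounts from the schedule: hit and run $10,500; felony shoplifting $4,400.
Stacking rule: highest base plus 30% of each additional charge. Highest is hit and run at $10,500. Additional: $4,400 × 30% = $1,320. Combined base = $10,500 + $1,320 = $11,820.
Net percentage adjustment: −10% +50% +35% +75% = +150%. $11,820 × 2.5 = $29,550.
$29,550 is within the $725,000 maximum.
$29,550 is at or above the $5,000 minimum.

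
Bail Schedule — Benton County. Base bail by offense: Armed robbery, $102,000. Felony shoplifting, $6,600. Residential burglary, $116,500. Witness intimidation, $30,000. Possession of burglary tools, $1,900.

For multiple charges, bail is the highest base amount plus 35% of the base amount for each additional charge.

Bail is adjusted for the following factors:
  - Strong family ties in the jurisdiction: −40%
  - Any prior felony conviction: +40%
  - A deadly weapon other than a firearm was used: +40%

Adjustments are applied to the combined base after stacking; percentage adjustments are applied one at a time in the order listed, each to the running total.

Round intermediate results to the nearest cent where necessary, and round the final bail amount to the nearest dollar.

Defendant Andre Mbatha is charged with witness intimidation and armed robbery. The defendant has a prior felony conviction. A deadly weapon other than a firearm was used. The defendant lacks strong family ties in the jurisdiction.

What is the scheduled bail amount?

Base amounts from the schedule: witness intimidation $30,000; armed robbery $102,000.
Stacking rule: highest base plus 35% of each additional charge. Highest is armed robbery at $102,000. Additional: $30,000 × 35% = $10,500. Combined base = $102,000 + $10,500 = $112,500.
Any prior felony conviction (+40%): $112,500 × 1.4 = $157,500.
A deadly weapon other than a firearm was used (+40%): $157,500 × 1.4 = $220,500.

$220,500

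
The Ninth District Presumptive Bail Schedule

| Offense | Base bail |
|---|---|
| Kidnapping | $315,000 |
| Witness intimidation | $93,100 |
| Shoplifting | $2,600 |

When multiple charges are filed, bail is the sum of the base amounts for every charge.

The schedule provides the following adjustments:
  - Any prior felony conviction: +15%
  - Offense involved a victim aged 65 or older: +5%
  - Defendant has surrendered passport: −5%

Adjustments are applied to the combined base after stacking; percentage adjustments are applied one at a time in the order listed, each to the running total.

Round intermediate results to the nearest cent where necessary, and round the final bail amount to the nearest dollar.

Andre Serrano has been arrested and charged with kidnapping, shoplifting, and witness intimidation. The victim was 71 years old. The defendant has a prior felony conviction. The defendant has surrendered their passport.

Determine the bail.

$471,124

Base amounts from the schedule: kidnapping $315,000; shoplifting $2,600; witness intimidation $93,100.
Stacking rule: sum of all bases. $315,000 + $2,600 + $93,100 = $410,700.
Any prior felony conviction (+15%): $410,700 × 1.15 = $472,305.
Offense involved a victim aged 65 or older (+5%): $472,305 × 1.05 = $495,920.25.
Defendant has surrendered passport (−5%): $495,920.25 × 0.95 = $471,124.24.
Rounded to the nearest dollar: $471,124.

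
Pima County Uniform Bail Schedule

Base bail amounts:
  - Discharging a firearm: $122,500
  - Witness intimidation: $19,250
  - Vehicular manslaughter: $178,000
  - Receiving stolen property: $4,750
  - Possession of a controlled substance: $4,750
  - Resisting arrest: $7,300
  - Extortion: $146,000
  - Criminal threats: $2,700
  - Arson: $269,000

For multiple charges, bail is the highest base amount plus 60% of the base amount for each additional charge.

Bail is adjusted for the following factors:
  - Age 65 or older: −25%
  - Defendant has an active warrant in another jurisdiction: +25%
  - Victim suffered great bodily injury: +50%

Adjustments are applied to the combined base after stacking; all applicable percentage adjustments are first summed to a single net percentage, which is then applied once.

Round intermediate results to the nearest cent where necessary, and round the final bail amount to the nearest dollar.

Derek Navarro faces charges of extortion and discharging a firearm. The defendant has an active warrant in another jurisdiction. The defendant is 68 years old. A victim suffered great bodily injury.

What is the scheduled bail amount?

$329,250

Base amounts from the schedule: extortion $146,000; discharging a firearm $122,500.
Stacking rule: highest base plus 60% of each additional charge. Highest is extortion at $146,000. Additional: $122,500 × 60% = $73,500. Combined base = $146,000 + $73,500 = $219,500.
Net percentage adjustment: −25% +25% +50% = +50%. $219,500 × 1.5 = $329,250.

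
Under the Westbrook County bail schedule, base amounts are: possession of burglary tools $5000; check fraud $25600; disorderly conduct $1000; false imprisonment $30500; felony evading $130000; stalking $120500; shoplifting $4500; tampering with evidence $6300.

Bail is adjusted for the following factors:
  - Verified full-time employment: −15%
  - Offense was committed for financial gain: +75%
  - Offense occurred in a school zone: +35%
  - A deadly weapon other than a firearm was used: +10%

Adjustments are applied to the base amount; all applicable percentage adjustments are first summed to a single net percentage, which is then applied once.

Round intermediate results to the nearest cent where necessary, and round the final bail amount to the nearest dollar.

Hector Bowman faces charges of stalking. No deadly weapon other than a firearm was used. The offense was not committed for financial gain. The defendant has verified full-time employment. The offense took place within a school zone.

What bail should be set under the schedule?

Base amounts from the schedule: stalking $120500.
Single charge. Combined base = $120500.
Net percentage adjustment: −15% +35% = +20%. $120500 × 1.2 = $144600.

$144600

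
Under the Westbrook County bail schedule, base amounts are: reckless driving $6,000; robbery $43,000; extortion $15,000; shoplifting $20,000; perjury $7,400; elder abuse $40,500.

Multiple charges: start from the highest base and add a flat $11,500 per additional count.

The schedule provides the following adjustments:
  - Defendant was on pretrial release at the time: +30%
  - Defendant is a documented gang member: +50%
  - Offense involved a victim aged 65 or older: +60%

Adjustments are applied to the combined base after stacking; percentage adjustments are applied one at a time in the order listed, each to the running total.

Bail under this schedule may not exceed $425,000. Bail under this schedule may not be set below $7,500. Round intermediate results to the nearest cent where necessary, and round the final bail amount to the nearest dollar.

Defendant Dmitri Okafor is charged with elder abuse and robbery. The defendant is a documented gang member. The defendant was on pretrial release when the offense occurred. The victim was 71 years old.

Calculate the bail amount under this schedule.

Base amounts from the schedule: elder abuse $40,500; robbery $43,000.
Stacking rule: highest base plus $11,500 per additional charge. Highest is robbery at $43,000; 1 additional charge → +$11,500. Combined base = $54,500.
Defendant was on pretrial release at the time (+30%): $54,500 × 1.3 = $70,850.
Defendant is a documented gang member (+50%): $70,850 × 1.5 = $106,275.
Offense involved a victim aged 65 or older (+60%): $106,275 × 1.6 = $170,040.
$170,040 is within the $425,000 maximum.
$170,040 is at or above the $7,500 minimum.

$170,040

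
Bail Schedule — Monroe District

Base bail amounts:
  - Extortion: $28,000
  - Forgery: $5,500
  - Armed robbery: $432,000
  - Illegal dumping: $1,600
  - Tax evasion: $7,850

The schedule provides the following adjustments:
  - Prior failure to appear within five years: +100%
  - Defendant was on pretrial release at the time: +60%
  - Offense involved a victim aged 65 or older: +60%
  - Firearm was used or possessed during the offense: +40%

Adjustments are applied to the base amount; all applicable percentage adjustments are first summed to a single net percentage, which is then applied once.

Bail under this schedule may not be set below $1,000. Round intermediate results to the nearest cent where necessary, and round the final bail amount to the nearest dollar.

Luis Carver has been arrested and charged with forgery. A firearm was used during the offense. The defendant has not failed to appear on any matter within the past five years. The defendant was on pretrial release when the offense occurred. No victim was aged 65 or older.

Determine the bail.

Base amounts from the schedule: forgery $5,500.
Single charge. Combined base = $5,500.
Net percentage adjustment: +60% +40% = +100%. $5,500 × 2 = $11,000.
$11,000 is at or above the $1,000 minimum.

$11,000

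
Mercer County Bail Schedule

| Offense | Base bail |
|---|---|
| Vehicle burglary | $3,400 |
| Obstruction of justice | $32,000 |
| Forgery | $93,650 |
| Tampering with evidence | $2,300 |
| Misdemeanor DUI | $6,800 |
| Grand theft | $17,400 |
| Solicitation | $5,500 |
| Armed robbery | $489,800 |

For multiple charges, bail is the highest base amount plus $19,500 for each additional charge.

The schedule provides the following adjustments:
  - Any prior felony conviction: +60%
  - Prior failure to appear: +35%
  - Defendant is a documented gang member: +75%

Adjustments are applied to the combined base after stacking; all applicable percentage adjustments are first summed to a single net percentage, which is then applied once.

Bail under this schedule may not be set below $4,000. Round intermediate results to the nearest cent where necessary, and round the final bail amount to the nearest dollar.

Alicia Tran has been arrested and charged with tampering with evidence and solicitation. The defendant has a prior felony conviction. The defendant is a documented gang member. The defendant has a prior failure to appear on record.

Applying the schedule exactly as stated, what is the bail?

Base amounts from the schedule: tampering with evidence $2,300; solicitation $5,500.
Stacking rule: highest base plus $19,500 per additional charge. Highest is solicitation at $5,500; 1 additional charge → +$19,500. Combined base = $25,000.
Net percentage adjustment: +60% +35% +75% = +170%. $25,000 × 2.7 = $67,500.
$67,500 is at or above the $4,000 minimum.

$67,500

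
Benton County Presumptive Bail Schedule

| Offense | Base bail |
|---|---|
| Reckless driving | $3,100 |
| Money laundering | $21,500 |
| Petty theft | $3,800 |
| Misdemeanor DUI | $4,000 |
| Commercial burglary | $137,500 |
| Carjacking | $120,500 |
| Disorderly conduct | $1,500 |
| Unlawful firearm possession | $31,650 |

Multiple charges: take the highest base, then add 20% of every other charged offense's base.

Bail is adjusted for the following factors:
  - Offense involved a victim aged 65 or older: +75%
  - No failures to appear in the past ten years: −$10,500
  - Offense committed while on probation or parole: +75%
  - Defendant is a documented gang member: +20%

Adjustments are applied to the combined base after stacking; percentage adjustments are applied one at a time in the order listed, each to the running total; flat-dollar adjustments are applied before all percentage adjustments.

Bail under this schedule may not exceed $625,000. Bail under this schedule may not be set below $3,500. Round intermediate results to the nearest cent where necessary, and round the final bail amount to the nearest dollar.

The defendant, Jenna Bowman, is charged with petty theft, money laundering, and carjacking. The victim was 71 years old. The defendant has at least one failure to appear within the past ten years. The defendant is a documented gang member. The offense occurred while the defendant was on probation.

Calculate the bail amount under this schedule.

$461,433

Base amounts from the schedule: petty theft $3,800; money laundering $21,500; carjacking $120,500.
Stacking rule: highest base plus 20% of each additional charge. Highest is carjacking at $120,500. Additional: $3,800 × 20% = $760; $21,500 × 20% = $4,300. Combined base = $120,500 + $5,060 = $125,560.
Offense involved a victim aged 65 or older (+75%): $125,560 × 1.75 = $219,730.
Offense committed while on probation or parole (+75%): $219,730 × 1.75 = $384,527.50.
Defendant is a documented gang member (+20%): $384,527.50 × 1.2 = $461,433.
$461,433 is within the $625,000 maximum.
$461,433 is at or above the $3,500 minimum.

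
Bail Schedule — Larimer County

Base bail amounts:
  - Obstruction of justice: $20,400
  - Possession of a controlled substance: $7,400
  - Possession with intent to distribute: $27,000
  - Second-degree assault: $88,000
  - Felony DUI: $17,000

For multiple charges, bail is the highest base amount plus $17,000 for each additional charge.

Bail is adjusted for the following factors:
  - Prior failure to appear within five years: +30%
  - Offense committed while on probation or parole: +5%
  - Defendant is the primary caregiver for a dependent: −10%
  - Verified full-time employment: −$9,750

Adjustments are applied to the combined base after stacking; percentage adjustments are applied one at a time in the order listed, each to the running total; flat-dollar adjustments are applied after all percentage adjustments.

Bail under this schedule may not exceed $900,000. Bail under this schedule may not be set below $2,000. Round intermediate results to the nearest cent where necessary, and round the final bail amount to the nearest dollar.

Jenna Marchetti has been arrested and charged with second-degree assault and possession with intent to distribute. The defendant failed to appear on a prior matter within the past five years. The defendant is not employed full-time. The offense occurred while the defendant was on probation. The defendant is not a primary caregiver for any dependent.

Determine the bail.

$143,325

Base amounts from the schedule: second-degree assault $88,000; possession with intent to distribute $27,000.
Stacking rule: highest base plus $17,000 per additional charge. Highest is second-degree assault at $88,000; 1 additional charge → +$17,000. Combined base = $105,000.
Prior failure to appear within five years (+30%): $105,000 × 1.3 = $136,500.
Offense committed while on probation or parole (+5%): $136,500 × 1.05 = $143,325.
$143,325 is within the $900,000 maximum.
$143,325 is at or above the $2,000 minimum.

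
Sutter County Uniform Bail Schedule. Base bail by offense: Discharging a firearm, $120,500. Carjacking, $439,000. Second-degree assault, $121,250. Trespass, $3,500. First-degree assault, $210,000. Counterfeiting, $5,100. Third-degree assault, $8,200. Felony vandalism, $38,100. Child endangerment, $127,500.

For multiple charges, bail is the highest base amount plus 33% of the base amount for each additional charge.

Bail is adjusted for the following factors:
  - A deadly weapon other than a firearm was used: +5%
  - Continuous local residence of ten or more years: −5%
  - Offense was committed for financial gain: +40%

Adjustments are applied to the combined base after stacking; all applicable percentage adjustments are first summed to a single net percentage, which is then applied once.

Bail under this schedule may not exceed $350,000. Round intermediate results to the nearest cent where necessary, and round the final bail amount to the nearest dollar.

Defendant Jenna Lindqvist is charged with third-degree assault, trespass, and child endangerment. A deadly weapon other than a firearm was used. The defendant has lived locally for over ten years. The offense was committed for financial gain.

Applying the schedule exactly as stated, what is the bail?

$183,905

Base amounts from the schedule: third-degree assault $8,200; trespass $3,500; child endangerment $127,500.
Stacking rule: highest base plus 33% of each additional charge. Highest is child endangerment at $127,500. Additional: $8,200 × 33% = $2,706; $3,500 × 33% = $1,155. Combined base = $127,500 + $3,861 = $131,361.
Net percentage adjustment: +5% −5% +40% = +40%. $131,361 × 1.4 = $183,905.40.
$183,905.40 is within the $350,000 maximum.
Rounded to the nearest dollar: $183,905.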